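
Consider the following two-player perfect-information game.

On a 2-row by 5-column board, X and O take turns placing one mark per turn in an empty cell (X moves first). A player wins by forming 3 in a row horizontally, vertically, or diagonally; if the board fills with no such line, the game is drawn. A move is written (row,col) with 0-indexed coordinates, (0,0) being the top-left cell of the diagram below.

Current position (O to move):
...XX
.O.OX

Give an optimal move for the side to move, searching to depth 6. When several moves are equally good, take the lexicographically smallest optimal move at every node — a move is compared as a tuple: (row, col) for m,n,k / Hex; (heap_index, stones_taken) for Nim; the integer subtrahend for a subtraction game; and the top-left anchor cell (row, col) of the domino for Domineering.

p1 O@[...XX/.O.OX]: (0,0)[O..XX/.O.OX]-1 (0,1)[.O.XX/.O.OX]-1 (0,2)[..OXX/.O.OX]+0 (1,0)[...XX/OO.OX]-1 (1,2)[...XX/.OOOX]+1*
p2 X@[...XX/.OOOX] terminal -1; root [...XX/.O.OX] d6

O's best at [...XX/.O.OX]: (1,2)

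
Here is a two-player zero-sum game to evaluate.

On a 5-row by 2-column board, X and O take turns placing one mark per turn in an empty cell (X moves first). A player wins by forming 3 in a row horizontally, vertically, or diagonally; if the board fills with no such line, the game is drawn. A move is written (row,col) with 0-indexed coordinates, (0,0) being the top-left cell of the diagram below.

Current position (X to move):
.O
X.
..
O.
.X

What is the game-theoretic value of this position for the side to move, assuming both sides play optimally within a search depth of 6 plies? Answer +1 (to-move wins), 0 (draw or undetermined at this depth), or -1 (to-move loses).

[.O/X./../O./.X] X move#1: (0,0):+0/XO/X./../O./.X*, (1,1):+0/.O/XX/../O./.X, (2,0):+0/.O/X./X./O./.X, (2,1):+0/.O/X./.X/O./.X, (3,1):+0/.O/X./../OX/.X, (4,0):+0/.O/X./../O./XX
[XO/X./../O./.X] O move#2: (1,1):-1/XO/XO/../O./.X, (2,0):+0/XO/X./O./O./.X*, (2,1):-1/XO/X./.O/O./.X, (3,1):-1/XO/X./../OO/.X, (4,0):-1/XO/X./../O./OX
[XO/X./O./O./.X] X move#3: (1,1):-1/XO/XX/O./O./.X, (2,1):-1/XO/X./OX/O./.X, (3,1):-1/XO/X./O./OX/.X, (4,0):+0/XO/X./O./O./XX*
[XO/X./O./O./XX] O move#4: (1,1):+0/XO/XO/O./O./XX*, (2,1):+0/XO/X./OO/O./XX, (3,1):+0/XO/X./O./OO/XX
[XO/XO/O./O./XX] X move#5: (2,1):+0/XO/XO/OX/O./XX*, (3,1):-1/XO/XO/O./OX/XX
[XO/XO/OX/O./XX] O move#6: (3,1):+0/XO/XO/OX/OO/XX*
[XO/XO/OX/OO/XX] end (terminal +0, X#7); searched .O/X./../O./.X to 6

value(.O/X./../O./.X, X) = 0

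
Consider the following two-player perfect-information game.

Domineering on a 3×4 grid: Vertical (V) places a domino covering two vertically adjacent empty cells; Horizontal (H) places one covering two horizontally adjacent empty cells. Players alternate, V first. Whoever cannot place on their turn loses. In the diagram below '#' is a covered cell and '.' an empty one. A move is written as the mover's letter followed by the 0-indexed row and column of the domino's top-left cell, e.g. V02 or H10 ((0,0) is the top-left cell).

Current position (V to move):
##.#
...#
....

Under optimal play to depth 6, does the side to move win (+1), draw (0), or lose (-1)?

value(##.#/...#/...., V) = +1

ply 1, V at ##.#/...#/.... | V02=-1→####/..##/....; V10=-1→##.#/#..#/#...; V11=+1→##.#/.#.#/.#..*; V12=-1→##.#/..##/..#.
ply 2, H at ##.#/.#.#/.#.. | H22=-1→##.#/.#.#/.###*
ply 3, V at ##.#/.#.#/.### | V02=+1→####/.###/.###*; V10=+1→##.#/##.#/####
ply 4: ####/.###/.### is terminal -1 (H); from ##.#/...#/.... depth 6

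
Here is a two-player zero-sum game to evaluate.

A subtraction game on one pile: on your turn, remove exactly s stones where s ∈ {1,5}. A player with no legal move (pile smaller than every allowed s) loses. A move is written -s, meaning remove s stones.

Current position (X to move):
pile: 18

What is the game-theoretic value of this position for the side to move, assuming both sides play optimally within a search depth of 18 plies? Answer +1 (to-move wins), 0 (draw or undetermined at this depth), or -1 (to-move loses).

value(18, X) = -1

p1 X@[18]: -1[17]-1* -5[13]-1
p2 O@[17]: -1[16]+1* -5[12]+1
p3 X@[16]: -1[15]-1* -5[11]-1
p4 O@[15]: -1[14]+1* -5[10]+1
p5 X@[14]: -1[13]-1* -5[9]-1
p6 O@[13]: -1[12]+1* -5[8]+1
p7 X@[12]: -1[11]-1* -5[7]-1
p8 O@[11]: -1[10]+1* -5[6]+1
p9 X@[10]: -1[9]-1* -5[5]-1
p10 O@[9]: -1[8]+1* -5[4]+1
p11 X@[8]: -1[7]-1* -5[3]-1
p12 O@[7]: -1[6]+1* -5[2]+1
p13 X@[6]: -1[5]-1* -5[1]-1
p14 O@[5]: -1[4]+1* -5[0]+1
p15 X@[4]: -1[3]-1*
p16 O@[3]: -1[2]+1*
p17 X@[2]: -1[1]-1*
p18 O@[1]: -1[0]+1*
p19 X@[0] terminal -1; root [18] d18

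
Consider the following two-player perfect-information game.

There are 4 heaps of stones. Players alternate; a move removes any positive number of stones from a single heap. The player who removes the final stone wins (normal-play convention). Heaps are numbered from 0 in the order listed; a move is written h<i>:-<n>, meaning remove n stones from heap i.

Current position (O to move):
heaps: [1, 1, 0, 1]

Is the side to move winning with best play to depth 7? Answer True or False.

[(1,1,0,1)] O move#1: h0:-1:+1/(0,1,0,1)*, h1:-1:+1/(1,0,0,1), h3:-1:+1/(1,1,0,0)
[(0,1,0,1)] X move#2: h1:-1:-1/(0,0,0,1)*, h3:-1:-1/(0,1,0,0)
[(0,0,0,1)] O move#3: h3:-1:+1/(0,0,0,0)*
[(0,0,0,0)] end (terminal -1, X#4); searched (1,1,0,1) to 7

O winning at [(1,1,0,1)]: True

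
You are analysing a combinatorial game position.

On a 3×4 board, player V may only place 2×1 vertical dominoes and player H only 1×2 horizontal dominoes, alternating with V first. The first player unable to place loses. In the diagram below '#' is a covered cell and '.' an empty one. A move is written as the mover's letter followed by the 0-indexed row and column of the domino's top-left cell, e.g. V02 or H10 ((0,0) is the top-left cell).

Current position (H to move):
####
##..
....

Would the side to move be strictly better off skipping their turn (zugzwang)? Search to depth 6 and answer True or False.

[####/##../....] H move#1: H12:+1/####/####/....*, H20:-1/####/##../##.., H21:-1/####/##../.##., H22:+1/####/##../..##
[####/####/....] end (terminal -1, V#2); searched ####/##../.... to 6
pass branch (V moves first from the same position):
  | [####/##../....] V move#1: V12:+1/####/###./..#.*, V13:-1/####/##.#/...#
  | [####/###./..#.] H move#2: H20:-1/####/###./###.*
  | [####/###./###.] V move#3: V13:+1/####/####/####*
  | [####/####/####] end (terminal -1, H#4); searched ####/##../.... to 6
H moving scores +1; H passing scores -1

zugzwang(####/##../...., H) = False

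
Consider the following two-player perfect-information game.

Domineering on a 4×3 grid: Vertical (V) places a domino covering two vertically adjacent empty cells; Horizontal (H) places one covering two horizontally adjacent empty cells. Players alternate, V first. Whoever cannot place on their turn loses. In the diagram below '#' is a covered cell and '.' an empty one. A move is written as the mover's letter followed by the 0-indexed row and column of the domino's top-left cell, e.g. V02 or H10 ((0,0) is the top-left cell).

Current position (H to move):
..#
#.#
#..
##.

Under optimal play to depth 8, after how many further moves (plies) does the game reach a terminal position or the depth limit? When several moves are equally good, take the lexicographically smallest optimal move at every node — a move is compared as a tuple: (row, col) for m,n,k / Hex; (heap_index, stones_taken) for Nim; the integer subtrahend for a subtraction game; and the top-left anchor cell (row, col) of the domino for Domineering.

ply 1, H at ..#/#.#/#../##. | H00=-1→###/#.#/#../##.*; H21=-1→..#/#.#/###/##.
ply 2, V at ###/#.#/#../##. | V11=+1→###/###/##./##.*; V22=+1→###/#.#/#.#/###
ply 3: ###/###/##./##. is terminal -1 (H); from ..#/#.#/#../##. depth 8

PV length from [..#/#.#/#../##.]: 2 plies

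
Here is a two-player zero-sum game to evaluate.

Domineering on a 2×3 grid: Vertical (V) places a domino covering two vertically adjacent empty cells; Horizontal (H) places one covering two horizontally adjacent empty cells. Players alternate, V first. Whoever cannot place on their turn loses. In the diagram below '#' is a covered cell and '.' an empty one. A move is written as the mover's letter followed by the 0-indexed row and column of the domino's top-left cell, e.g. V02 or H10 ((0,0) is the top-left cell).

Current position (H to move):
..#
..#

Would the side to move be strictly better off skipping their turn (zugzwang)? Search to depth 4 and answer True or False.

p1 H@[..#/..#]: H00[###/..#]+1* H10[..#/###]+1
p2 V@[###/..#] terminal -1; root [..#/..#] d4
suppose H passes — search the same position with V to move:
pass> p1 V@[..#/..#]: V00[#.#/#.#]+1* V01[.##/.##]+1
pass> p2 H@[#.#/#.#] terminal -1; root [..#/..#] d4
for H: play +1, pass -1

zugzwang(..#/..#, H) = False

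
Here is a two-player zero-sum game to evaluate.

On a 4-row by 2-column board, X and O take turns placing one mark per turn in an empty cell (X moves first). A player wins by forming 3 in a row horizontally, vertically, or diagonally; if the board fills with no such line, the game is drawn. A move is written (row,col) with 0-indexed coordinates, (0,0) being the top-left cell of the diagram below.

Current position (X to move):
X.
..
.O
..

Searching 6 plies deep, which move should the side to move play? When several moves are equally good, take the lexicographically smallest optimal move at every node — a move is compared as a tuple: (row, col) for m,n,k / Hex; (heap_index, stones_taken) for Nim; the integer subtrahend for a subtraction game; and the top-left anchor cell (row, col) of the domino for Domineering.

p1 X@[X./../.O/..]: (0,1)[XX/../.O/..]+0* (1,0)[X./X./.O/..]+0 (1,1)[X./.X/.O/..]+0 (2,0)[X./../XO/..]+0 (3,0)[X./../.O/X.]-1 (3,1)[X./../.O/.X]+0
p2 O@[XX/../.O/..]: (1,0)[XX/O./.O/..]+0* (1,1)[XX/.O/.O/..]+0 (2,0)[XX/../OO/..]+0 (3,0)[XX/../.O/O.]+0 (3,1)[XX/../.O/.O]+0
p3 X@[XX/O./.O/..]: (1,1)[XX/OX/.O/..]+0* (2,0)[XX/O./XO/..]+0 (3,0)[XX/O./.O/X.]+0 (3,1)[XX/O./.O/.X]+0
p4 O@[XX/OX/.O/..]: (2,0)[XX/OX/OO/..]+0* (3,0)[XX/OX/.O/O.]+0 (3,1)[XX/OX/.O/.O]+0
p5 X@[XX/OX/OO/..]: (3,0)[XX/OX/OO/X.]+0* (3,1)[XX/OX/OO/.X]-1
p6 O@[XX/OX/OO/X.]: (3,1)[XX/OX/OO/XO]+0*
p7 X@[XX/OX/OO/XO] terminal +0; root [X./../.O/..] d6

X's best at [X./../.O/..]: (0,1)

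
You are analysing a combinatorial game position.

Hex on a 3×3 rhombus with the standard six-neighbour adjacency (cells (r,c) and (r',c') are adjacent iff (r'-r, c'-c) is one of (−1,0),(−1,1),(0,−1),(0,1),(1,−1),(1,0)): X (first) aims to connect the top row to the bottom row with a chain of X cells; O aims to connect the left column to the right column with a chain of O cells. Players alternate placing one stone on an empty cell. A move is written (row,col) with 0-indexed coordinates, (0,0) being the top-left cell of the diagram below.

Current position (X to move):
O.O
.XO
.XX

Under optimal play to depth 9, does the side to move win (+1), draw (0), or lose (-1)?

value(O.O/.XO/.XX, X) = +1

p1 X@[O.O/.XO/.XX]: (0,1)[OXO/.XO/.XX]+1* (1,0)[O.O/XXO/.XX]-1 (2,0)[O.O/.XO/XXX]-1
p2 O@[OXO/.XO/.XX] terminal -1; root [O.O/.XO/.XX] d9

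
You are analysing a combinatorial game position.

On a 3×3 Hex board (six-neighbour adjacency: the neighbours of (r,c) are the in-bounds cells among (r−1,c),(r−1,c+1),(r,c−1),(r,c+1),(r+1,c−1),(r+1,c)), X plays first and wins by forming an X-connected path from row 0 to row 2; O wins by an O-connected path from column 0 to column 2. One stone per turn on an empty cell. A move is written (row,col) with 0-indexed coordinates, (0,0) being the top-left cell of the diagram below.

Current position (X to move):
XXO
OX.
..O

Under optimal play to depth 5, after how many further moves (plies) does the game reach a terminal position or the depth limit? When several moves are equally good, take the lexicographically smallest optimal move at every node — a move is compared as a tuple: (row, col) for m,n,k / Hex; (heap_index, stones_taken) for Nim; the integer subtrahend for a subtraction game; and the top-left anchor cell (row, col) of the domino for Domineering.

PV length from [XXO/OX./..O]: 3 plies

p1 X@[XXO/OX./..O]: (1,2)[XXO/OXX/..O]+1* (2,0)[XXO/OX./X.O]+1 (2,1)[XXO/OX./.XO]+1
p2 O@[XXO/OXX/..O]: (2,0)[XXO/OXX/O.O]-1* (2,1)[XXO/OXX/.OO]-1
p3 X@[XXO/OXX/O.O]: (2,1)[XXO/OXX/OXO]+1*
p4 O@[XXO/OXX/OXO] terminal -1; root [XXO/OX./..O] d5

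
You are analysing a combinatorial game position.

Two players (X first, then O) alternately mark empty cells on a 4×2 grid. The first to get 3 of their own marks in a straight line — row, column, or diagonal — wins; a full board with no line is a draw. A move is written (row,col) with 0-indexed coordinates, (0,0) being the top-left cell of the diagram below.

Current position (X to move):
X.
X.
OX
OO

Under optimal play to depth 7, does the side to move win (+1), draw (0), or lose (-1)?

p1 X@[X./X./OX/OO]: (0,1)[XX/X./OX/OO]+0* (1,1)[X./XX/OX/OO]+0
p2 O@[XX/X./OX/OO]: (1,1)[XX/XO/OX/OO]+0*
p3 X@[XX/XO/OX/OO] terminal +0; root [X./X./OX/OO] d7

value(X./X./OX/OO, X) = 0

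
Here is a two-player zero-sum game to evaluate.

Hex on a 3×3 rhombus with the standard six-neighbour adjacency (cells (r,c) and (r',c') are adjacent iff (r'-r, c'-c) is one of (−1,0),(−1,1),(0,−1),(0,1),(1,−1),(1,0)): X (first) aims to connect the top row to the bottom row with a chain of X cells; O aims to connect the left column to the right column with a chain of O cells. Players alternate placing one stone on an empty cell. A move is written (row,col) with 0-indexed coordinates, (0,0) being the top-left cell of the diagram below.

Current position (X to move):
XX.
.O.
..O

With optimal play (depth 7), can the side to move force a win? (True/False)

X winning at [XX./.O./..O]: False

[XX./.O./..O] X move#1: (0,2):-1/XXX/.O./..O*, (1,0):-1/XX./XO./..O, (1,2):-1/XX./.OX/..O, (2,0):-1/XX./.O./X.O, (2,1):-1/XX./.O./.XO
[XXX/.O./..O] O move#2: (1,0):+1/XXX/OO./..O*, (1,2):+1/XXX/.OO/..O, (2,0):+1/XXX/.O./O.O, (2,1):+1/XXX/.O./.OO
[XXX/OO./..O] X move#3: (1,2):-1/XXX/OOX/..O*, (2,0):-1/XXX/OO./X.O, (2,1):-1/XXX/OO./.XO
[XXX/OOX/..O] O move#4: (2,0):-1/XXX/OOX/O.O, (2,1):+1/XXX/OOX/.OO*
[XXX/OOX/.OO] end (terminal -1, X#5); searched XX./.O./..O to 7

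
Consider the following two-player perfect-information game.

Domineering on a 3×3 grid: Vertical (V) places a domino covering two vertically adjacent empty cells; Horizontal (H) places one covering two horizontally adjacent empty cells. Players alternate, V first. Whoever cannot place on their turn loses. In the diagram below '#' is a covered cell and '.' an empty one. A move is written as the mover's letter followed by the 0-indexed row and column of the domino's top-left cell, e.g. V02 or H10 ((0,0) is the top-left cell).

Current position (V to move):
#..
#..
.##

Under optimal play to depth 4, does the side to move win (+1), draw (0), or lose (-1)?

ply 1, V at #../#../.## | V01=+1→##./##./.##*; V02=+1→#.#/#.#/.##
ply 2: ##./##./.## is terminal -1 (H); from #../#../.## depth 4

value(#../#../.##, V) = +1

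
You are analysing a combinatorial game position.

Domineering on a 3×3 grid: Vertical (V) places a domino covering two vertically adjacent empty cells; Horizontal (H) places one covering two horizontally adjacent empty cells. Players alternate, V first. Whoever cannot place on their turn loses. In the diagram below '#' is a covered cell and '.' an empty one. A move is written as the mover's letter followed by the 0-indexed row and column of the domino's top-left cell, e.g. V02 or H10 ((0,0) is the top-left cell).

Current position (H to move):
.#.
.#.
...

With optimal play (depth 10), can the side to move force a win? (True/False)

H winning at [.#./.#./...]: False

[.#./.#./...] H move#1: H20:-1/.#./.#./##.*, H21:-1/.#./.#./.##
[.#./.#./##.] V move#2: V00:+1/##./##./##.*, V02:+1/.##/.##/##., V12:+1/.#./.##/###
[##./##./##.] end (terminal -1, H#3); searched .#./.#./... to 10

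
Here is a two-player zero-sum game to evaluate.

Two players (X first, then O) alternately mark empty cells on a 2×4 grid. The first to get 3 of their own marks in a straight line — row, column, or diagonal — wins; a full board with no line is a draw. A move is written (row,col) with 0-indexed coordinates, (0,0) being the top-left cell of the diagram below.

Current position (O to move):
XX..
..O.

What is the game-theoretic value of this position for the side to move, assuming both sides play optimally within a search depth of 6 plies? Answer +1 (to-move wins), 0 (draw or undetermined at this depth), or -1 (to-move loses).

value(XX../..O., O) = 0

[XX../..O.] O move#1: (0,2):+0/XXO./..O.*, (0,3):-1/XX.O/..O., (1,0):-1/XX../O.O., (1,1):-1/XX../.OO., (1,3):-1/XX../..OO
[XXO./..O.] X move#2: (0,3):-1/XXOX/..O., (1,0):+0/XXO./X.O.*, (1,1):+0/XXO./.XO., (1,3):+0/XXO./..OX
[XXO./X.O.] O move#3: (0,3):+0/XXOO/X.O.*, (1,1):+0/XXO./XOO., (1,3):+0/XXO./X.OO
[XXOO/X.O.] X move#4: (1,1):+0/XXOO/XXO.*, (1,3):+0/XXOO/X.OX
[XXOO/XXO.] O move#5: (1,3):+0/XXOO/XXOO*
[XXOO/XXOO] end (terminal +0, X#6); searched XX../..O. to 6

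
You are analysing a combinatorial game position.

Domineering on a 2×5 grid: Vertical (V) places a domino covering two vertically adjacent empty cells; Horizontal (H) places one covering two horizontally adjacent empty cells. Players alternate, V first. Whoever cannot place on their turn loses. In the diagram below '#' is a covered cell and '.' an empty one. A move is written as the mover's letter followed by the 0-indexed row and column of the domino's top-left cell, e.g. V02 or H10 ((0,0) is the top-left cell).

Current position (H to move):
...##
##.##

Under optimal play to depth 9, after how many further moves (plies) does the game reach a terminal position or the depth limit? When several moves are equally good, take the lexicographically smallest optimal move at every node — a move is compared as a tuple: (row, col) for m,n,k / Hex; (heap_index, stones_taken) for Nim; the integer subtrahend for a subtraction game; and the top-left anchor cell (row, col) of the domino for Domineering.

p1 H@[...##/##.##]: H00[##.##/##.##]-1 H01[.####/##.##]+1*
p2 V@[.####/##.##] terminal -1; root [...##/##.##] d9

PV length from [...##/##.##]: 1 ply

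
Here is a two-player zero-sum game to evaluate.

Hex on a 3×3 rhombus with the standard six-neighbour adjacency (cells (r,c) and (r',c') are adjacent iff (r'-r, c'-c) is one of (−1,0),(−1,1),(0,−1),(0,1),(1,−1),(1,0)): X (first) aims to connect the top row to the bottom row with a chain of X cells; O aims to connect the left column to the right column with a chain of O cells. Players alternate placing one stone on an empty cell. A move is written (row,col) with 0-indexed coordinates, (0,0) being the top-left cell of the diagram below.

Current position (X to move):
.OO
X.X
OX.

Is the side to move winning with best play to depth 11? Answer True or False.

p1 X@[.OO/X.X/OX.]: (0,0)[XOO/X.X/OX.]-1* (1,1)[.OO/XXX/OX.]-1 (2,2)[.OO/X.X/OXX]-1
p2 O@[XOO/X.X/OX.]: (1,1)[XOO/XOX/OX.]+1* (2,2)[XOO/X.X/OXO]-1
p3 X@[XOO/XOX/OX.] terminal -1; root [.OO/X.X/OX.] d11

X winning at [.OO/X.X/OX.]: False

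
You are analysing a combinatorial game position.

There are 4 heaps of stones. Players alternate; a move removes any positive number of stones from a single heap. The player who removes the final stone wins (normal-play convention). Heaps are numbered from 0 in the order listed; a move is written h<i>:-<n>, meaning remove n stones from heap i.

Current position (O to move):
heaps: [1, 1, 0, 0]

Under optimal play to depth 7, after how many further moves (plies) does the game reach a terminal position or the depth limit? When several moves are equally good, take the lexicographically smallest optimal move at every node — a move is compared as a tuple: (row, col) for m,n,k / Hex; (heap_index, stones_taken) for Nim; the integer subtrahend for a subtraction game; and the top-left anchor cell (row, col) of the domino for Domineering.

p1 O@[(1,1,0,0)]: h0:-1[(0,1,0,0)]-1* h1:-1[(1,0,0,0)]-1
p2 X@[(0,1,0,0)]: h1:-1[(0,0,0,0)]+1*
p3 O@[(0,0,0,0)] terminal -1; root [(1,1,0,0)] d7

PV length from [(1,1,0,0)]: 2 plies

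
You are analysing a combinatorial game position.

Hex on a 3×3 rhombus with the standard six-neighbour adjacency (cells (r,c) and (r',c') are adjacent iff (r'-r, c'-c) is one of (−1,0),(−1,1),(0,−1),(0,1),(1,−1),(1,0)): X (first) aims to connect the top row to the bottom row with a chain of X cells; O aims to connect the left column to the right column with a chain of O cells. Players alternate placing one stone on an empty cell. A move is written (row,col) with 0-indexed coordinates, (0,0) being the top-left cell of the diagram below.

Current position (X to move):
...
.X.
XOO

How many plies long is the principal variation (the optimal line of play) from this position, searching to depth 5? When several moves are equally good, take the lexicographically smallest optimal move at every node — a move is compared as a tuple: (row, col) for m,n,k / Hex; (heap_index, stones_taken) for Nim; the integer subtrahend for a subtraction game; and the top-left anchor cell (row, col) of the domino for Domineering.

PV length from [.../.X./XOO]: 3 plies

[.../.X./XOO] X move#1: (0,0):+1/X../.X./XOO*, (0,1):+1/.X./.X./XOO, (0,2):+1/..X/.X./XOO, (1,0):+1/.../XX./XOO, (1,2):+1/.../.XX/XOO
[X../.X./XOO] O move#2: (0,1):-1/XO./.X./XOO*, (0,2):-1/X.O/.X./XOO, (1,0):-1/X../OX./XOO, (1,2):-1/X../.XO/XOO
[XO./.X./XOO] X move#3: (0,2):+1/XOX/.X./XOO*, (1,0):+1/XO./XX./XOO, (1,2):+1/XO./.XX/XOO
[XOX/.X./XOO] end (terminal -1, O#4); searched .../.X./XOO to 5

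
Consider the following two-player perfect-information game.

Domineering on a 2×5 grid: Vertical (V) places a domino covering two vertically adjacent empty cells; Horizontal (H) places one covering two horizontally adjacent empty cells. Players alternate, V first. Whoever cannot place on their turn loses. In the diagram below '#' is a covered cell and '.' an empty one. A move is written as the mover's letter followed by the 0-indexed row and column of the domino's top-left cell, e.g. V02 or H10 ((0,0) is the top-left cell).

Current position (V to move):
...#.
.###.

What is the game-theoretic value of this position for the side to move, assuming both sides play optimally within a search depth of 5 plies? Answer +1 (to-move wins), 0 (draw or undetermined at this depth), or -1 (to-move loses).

p1 V@[...#./.###.]: V00[#..#./####.]+1* V04[...##/.####]-1
p2 H@[#..#./####.]: H01[####./####.]-1*
p3 V@[####./####.]: V04[#####/#####]+1*
p4 H@[#####/#####] terminal -1; root [...#./.###.] d5

value(...#./.###., V) = +1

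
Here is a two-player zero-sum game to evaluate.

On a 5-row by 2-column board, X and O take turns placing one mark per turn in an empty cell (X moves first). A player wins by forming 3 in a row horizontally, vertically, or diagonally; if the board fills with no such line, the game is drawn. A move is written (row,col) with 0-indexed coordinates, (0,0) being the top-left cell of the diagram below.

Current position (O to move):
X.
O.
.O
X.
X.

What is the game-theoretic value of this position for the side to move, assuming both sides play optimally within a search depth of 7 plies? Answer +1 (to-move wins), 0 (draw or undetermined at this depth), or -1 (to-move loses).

ply 1, O at X./O./.O/X./X. | (0,1)=-1→XO/O./.O/X./X.; (1,1)=-1→X./OO/.O/X./X.; (2,0)=+0→X./O./OO/X./X.*; (3,1)=-1→X./O./.O/XO/X.; (4,1)=-1→X./O./.O/X./XO
ply 2, X at X./O./OO/X./X. | (0,1)=-1→XX/O./OO/X./X.; (1,1)=+0→X./OX/OO/X./X.*; (3,1)=+0→X./O./OO/XX/X.; (4,1)=-1→X./O./OO/X./XX
ply 3, O at X./OX/OO/X./X. | (0,1)=+0→XO/OX/OO/X./X.*; (3,1)=+0→X./OX/OO/XO/X.; (4,1)=+0→X./OX/OO/X./XO
ply 4, X at XO/OX/OO/X./X. | (3,1)=+0→XO/OX/OO/XX/X.*; (4,1)=+0→XO/OX/OO/X./XX
ply 5, O at XO/OX/OO/XX/X. | (4,1)=+0→XO/OX/OO/XX/XO*
ply 6: XO/OX/OO/XX/XO is terminal +0 (X); from X./O./.O/X./X. depth 7

value(X./O./.O/X./X., O) = 0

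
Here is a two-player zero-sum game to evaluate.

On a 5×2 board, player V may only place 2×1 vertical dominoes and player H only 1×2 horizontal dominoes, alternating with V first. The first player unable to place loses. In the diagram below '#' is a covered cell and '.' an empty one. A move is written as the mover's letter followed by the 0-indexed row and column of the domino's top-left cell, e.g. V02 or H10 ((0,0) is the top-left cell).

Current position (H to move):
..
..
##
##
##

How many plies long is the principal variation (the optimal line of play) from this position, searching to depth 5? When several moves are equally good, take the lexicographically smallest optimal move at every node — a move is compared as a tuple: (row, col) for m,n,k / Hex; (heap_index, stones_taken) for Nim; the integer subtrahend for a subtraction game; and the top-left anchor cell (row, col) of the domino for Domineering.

PV length from [../../##/##/##]: 1 ply

[../../##/##/##] H move#1: H00:+1/##/../##/##/##*, H10:+1/../##/##/##/##
[##/../##/##/##] end (terminal -1, V#2); searched ../../##/##/## to 5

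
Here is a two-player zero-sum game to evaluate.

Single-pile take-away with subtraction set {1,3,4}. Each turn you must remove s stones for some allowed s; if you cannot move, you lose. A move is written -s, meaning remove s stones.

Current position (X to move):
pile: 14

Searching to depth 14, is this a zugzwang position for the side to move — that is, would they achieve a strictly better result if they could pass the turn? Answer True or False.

zugzwang(14, X) = True

p1 X@[14]: -1[13]-1* -3[11]-1 -4[10]-1
p2 O@[13]: -1[12]-1 -3[10]-1 -4[9]+1*
p3 X@[9]: -1[8]-1* -3[6]-1 -4[5]-1
p4 O@[8]: -1[7]+1* -3[5]-1 -4[4]-1
p5 X@[7]: -1[6]-1* -3[4]-1 -4[3]-1
p6 O@[6]: -1[5]-1 -3[3]-1 -4[2]+1*
p7 X@[2]: -1[1]-1*
p8 O@[1]: -1[0]+1*
p9 X@[0] terminal -1; root [14] d14
pass branch (O moves first from the same position):
  | p1 O@[14]: -1[13]-1* -3[11]-1 -4[10]-1
  | p2 X@[13]: -1[12]-1 -3[10]-1 -4[9]+1*
  | p3 O@[9]: -1[8]-1* -3[6]-1 -4[5]-1
  | p4 X@[8]: -1[7]+1* -3[5]-1 -4[4]-1
  | p5 O@[7]: -1[6]-1* -3[4]-1 -4[3]-1
  | p6 X@[6]: -1[5]-1 -3[3]-1 -4[2]+1*
  | p7 O@[2]: -1[1]-1*
  | p8 X@[1]: -1[0]+1*
  | p9 O@[0] terminal -1; root [14] d14
X moving scores -1; X passing scores +1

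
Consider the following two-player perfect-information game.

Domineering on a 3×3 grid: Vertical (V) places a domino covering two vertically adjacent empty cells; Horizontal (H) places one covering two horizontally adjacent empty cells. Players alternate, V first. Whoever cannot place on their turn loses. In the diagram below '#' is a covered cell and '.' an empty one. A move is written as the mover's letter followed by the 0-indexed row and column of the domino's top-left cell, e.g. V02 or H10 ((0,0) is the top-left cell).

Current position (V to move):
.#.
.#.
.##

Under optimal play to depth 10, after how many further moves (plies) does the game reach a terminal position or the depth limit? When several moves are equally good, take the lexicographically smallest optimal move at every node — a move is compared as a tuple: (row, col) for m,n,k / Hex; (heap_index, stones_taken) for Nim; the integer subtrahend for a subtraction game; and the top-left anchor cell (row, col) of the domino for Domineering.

PV length from [.#./.#./.##]: 1 ply

ply 1, V at .#./.#./.## | V00=+1→##./##./.##*; V02=+1→.##/.##/.##; V10=+1→.#./##./###
ply 2: ##./##./.## is terminal -1 (H); from .#./.#./.## depth 10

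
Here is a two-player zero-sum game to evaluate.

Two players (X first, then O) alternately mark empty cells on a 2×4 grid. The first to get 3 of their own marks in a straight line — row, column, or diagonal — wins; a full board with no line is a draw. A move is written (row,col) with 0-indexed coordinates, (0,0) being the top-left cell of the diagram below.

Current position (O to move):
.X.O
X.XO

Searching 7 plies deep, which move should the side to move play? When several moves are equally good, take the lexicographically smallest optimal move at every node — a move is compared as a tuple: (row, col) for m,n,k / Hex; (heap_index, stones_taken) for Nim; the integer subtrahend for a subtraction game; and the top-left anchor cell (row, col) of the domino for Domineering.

[.X.O/X.XO] O move#1: (0,0):-1/OX.O/X.XO, (0,2):-1/.XOO/X.XO, (1,1):+0/.X.O/XOXO*
[.X.O/XOXO] X move#2: (0,0):+0/XX.O/XOXO*, (0,2):+0/.XXO/XOXO
[XX.O/XOXO] O move#3: (0,2):+0/XXOO/XOXO*
[XXOO/XOXO] end (terminal +0, X#4); searched .X.O/X.XO to 7

O's best at [.X.O/X.XO]: (1,1)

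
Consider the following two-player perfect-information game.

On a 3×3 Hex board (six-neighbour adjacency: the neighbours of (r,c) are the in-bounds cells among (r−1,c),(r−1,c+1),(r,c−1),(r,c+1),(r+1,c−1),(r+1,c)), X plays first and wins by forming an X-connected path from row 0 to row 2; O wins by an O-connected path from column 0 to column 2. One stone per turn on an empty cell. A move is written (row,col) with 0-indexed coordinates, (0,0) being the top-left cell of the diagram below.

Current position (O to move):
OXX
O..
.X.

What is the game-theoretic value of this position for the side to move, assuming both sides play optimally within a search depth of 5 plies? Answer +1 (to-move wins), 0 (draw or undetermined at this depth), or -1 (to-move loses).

[OXX/O../.X.] O move#1: (1,1):-1/OXX/OO./.X.*, (1,2):-1/OXX/O.O/.X., (2,0):-1/OXX/O../OX., (2,2):-1/OXX/O../.XO
[OXX/OO./.X.] X move#2: (1,2):+1/OXX/OOX/.X.*, (2,0):-1/OXX/OO./XX., (2,2):-1/OXX/OO./.XX
[OXX/OOX/.X.] end (terminal -1, O#3); searched OXX/O../.X. to 5

value(OXX/O../.X., O) = -1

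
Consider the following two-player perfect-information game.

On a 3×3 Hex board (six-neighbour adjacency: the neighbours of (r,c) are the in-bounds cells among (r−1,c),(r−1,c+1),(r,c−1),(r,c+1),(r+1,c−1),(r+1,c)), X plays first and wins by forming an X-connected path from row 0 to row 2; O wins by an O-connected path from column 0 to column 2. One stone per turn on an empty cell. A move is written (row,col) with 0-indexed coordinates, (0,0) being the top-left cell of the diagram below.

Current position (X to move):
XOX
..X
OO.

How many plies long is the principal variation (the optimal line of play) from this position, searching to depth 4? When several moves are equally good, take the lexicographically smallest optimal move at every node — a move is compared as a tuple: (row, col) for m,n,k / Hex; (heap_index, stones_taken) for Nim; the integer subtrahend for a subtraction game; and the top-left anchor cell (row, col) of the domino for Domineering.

p1 X@[XOX/..X/OO.]: (1,0)[XOX/X.X/OO.]-1 (1,1)[XOX/.XX/OO.]-1 (2,2)[XOX/..X/OOX]+1*
p2 O@[XOX/..X/OOX] terminal -1; root [XOX/..X/OO.] d4

PV length from [XOX/..X/OO.]: 1 ply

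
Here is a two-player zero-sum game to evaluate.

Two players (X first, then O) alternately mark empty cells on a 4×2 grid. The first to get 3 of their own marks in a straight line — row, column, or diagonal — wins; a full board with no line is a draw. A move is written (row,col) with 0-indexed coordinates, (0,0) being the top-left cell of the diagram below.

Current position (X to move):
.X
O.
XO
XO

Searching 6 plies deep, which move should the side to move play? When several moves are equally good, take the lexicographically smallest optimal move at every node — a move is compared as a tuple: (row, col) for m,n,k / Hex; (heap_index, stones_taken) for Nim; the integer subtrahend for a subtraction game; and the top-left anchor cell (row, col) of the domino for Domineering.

X's best at [.X/O./XO/XO]: (1,1)

[.X/O./XO/XO] X move#1: (0,0):-1/XX/O./XO/XO, (1,1):+0/.X/OX/XO/XO*
[.X/OX/XO/XO] O move#2: (0,0):+0/OX/OX/XO/XO*
[OX/OX/XO/XO] end (terminal +0, X#3); searched .X/O./XO/XO to 6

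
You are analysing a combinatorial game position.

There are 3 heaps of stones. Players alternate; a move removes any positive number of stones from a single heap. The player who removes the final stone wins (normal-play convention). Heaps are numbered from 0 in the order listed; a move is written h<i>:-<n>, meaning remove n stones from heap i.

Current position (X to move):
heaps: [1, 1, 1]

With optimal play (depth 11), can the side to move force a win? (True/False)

X winning at [(1,1,1)]: True

ply 1, X at (1,1,1) | h0:-1=+1→(0,1,1)*; h1:-1=+1→(1,0,1); h2:-1=+1→(1,1,0)
ply 2, O at (0,1,1) | h1:-1=-1→(0,0,1)*; h2:-1=-1→(0,1,0)
ply 3, X at (0,0,1) | h2:-1=+1→(0,0,0)*
ply 4: (0,0,0) is terminal -1 (O); from (1,1,1) depth 11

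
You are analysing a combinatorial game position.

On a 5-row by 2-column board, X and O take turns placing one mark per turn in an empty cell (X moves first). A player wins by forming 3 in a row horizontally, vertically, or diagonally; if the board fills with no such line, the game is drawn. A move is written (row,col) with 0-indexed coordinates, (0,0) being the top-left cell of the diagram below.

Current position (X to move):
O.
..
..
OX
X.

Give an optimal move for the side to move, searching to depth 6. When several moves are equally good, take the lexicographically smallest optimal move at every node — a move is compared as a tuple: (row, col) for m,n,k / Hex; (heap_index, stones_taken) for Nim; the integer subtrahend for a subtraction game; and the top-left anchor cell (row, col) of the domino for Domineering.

p1 X@[O./../../OX/X.]: (0,1)[OX/../../OX/X.]+0 (1,0)[O./X./../OX/X.]+0 (1,1)[O./.X/../OX/X.]+0 (2,0)[O./../X./OX/X.]+0 (2,1)[O./../.X/OX/X.]+1* (4,1)[O./../../OX/XX]+0
p2 O@[O./../.X/OX/X.]: (0,1)[OO/../.X/OX/X.]-1* (1,0)[O./O./.X/OX/X.]-1 (1,1)[O./.O/.X/OX/X.]-1 (2,0)[O./../OX/OX/X.]-1 (4,1)[O./../.X/OX/XO]-1
p3 X@[OO/../.X/OX/X.]: (1,0)[OO/X./.X/OX/X.]+1* (1,1)[OO/.X/.X/OX/X.]+1 (2,0)[OO/../XX/OX/X.]+1 (4,1)[OO/../.X/OX/XX]+1
p4 O@[OO/X./.X/OX/X.]: (1,1)[OO/XO/.X/OX/X.]-1* (2,0)[OO/X./OX/OX/X.]-1 (4,1)[OO/X./.X/OX/XO]-1
p5 X@[OO/XO/.X/OX/X.]: (2,0)[OO/XO/XX/OX/X.]+0 (4,1)[OO/XO/.X/OX/XX]+1*
p6 O@[OO/XO/.X/OX/XX] terminal -1; root [O./../../OX/X.] d6

X's best at [O./../../OX/X.]: (2,1)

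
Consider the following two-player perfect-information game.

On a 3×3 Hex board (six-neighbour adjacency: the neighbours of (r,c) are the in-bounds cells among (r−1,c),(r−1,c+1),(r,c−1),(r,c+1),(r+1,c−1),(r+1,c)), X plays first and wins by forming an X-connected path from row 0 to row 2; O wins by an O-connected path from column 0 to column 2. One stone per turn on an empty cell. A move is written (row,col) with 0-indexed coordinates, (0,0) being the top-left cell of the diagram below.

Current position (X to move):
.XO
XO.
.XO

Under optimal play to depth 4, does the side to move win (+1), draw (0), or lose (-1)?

value(.XO/XO./.XO, X) = +1

[.XO/XO./.XO] X move#1: (0,0):-1/XXO/XO./.XO, (1,2):-1/.XO/XOX/.XO, (2,0):+1/.XO/XO./XXO*
[.XO/XO./XXO] end (terminal -1, O#2); searched .XO/XO./.XO to 4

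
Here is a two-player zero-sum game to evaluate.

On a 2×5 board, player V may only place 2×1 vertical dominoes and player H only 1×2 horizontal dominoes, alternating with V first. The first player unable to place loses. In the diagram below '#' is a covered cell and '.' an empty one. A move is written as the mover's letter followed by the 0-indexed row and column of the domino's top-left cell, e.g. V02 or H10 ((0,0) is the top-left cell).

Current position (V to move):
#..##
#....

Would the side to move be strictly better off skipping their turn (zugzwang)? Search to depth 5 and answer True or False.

zugzwang(#..##/#...., V) = False

ply 1, V at #..##/#.... | V01=-1→##.##/##...; V02=+1→#.###/#.#..*
ply 2, H at #.###/#.#.. | H13=-1→#.###/#.###*
ply 3, V at #.###/#.### | V01=+1→#####/#####*
ply 4: #####/##### is terminal -1 (H); from #..##/#.... depth 5
suppose V passes — search the same position with H to move:
pass> ply 1, H at #..##/#.... | H01=+1→#####/#....*; H11=+1→#..##/###..; H12=-1→#..##/#.##.; H13=-1→#..##/#..##
pass> ply 2: #####/#.... is terminal -1 (V); from #..##/#.... depth 5
for V: play +1, pass -1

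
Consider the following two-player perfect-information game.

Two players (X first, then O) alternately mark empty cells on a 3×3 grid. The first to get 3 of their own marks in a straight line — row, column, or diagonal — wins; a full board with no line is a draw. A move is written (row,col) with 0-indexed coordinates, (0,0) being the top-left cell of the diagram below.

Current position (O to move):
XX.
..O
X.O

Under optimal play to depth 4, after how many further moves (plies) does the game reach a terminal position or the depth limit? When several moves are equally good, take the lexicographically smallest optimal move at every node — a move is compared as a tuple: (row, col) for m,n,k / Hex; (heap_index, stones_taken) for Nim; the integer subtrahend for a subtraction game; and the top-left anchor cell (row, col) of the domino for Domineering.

[XX./..O/X.O] O move#1: (0,2):+1/XXO/..O/X.O*, (1,0):-1/XX./O.O/X.O, (1,1):-1/XX./.OO/X.O, (2,1):-1/XX./..O/XOO
[XXO/..O/X.O] end (terminal -1, X#2); searched XX./..O/X.O to 4

PV length from [XX./..O/X.O]: 1 ply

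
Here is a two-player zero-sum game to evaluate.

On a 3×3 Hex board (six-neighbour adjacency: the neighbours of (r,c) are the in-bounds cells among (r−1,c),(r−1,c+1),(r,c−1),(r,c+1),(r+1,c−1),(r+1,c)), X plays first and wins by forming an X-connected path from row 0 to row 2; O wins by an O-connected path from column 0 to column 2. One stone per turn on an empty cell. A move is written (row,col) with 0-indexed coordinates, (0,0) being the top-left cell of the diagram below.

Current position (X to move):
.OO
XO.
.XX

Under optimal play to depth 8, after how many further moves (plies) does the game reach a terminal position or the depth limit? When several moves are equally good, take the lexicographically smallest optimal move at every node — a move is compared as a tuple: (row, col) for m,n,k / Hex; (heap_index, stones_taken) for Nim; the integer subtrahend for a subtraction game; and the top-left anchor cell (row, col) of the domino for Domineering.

PV length from [.OO/XO./.XX]: 2 plies

p1 X@[.OO/XO./.XX]: (0,0)[XOO/XO./.XX]-1* (1,2)[.OO/XOX/.XX]-1 (2,0)[.OO/XO./XXX]-1
p2 O@[XOO/XO./.XX]: (1,2)[XOO/XOO/.XX]-1 (2,0)[XOO/XO./OXX]+1*
p3 X@[XOO/XO./OXX] terminal -1; root [.OO/XO./.XX] d8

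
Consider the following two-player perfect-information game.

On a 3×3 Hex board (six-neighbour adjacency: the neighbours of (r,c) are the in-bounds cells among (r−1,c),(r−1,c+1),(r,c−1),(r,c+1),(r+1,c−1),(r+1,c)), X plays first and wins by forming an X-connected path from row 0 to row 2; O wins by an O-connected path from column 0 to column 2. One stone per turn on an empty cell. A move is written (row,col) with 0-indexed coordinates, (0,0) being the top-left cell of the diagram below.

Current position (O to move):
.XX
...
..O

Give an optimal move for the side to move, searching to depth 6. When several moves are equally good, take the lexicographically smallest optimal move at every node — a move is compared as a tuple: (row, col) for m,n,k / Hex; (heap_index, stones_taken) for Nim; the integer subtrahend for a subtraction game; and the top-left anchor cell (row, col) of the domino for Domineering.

[.XX/.../..O] O move#1: (0,0):-1/OXX/.../..O, (1,0):-1/.XX/O../..O, (1,1):+1/.XX/.O./..O*, (1,2):-1/.XX/..O/..O, (2,0):-1/.XX/.../O.O, (2,1):-1/.XX/.../.OO
[.XX/.O./..O] X move#2: (0,0):-1/XXX/.O./..O*, (1,0):-1/.XX/XO./..O, (1,2):-1/.XX/.OX/..O, (2,0):-1/.XX/.O./X.O, (2,1):-1/.XX/.O./.XO
[XXX/.O./..O] O move#3: (1,0):+1/XXX/OO./..O*, (1,2):+1/XXX/.OO/..O, (2,0):+1/XXX/.O./O.O, (2,1):+1/XXX/.O./.OO
[XXX/OO./..O] X move#4: (1,2):-1/XXX/OOX/..O*, (2,0):-1/XXX/OO./X.O, (2,1):-1/XXX/OO./.XO
[XXX/OOX/..O] O move#5: (2,0):-1/XXX/OOX/O.O, (2,1):+1/XXX/OOX/.OO*
[XXX/OOX/.OO] end (terminal -1, X#6); searched .XX/.../..O to 6

O's best at [.XX/.../..O]: (1,1)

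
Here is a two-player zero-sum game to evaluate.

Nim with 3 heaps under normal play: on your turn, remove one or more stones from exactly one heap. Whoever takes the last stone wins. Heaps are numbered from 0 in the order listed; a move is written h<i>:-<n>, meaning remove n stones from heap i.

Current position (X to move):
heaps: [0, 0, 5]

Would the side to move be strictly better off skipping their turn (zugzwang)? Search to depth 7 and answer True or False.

zugzwang((0,0,5), X) = False

p1 X@[(0,0,5)]: h2:-1[(0,0,4)]-1 h2:-2[(0,0,3)]-1 h2:-3[(0,0,2)]-1 h2:-4[(0,0,1)]-1 h2:-5[(0,0,0)]+1*
p2 O@[(0,0,0)] terminal -1; root [(0,0,5)] d7
suppose X passes — search the same position with O to move:
pass> p1 O@[(0,0,5)]: h2:-1[(0,0,4)]-1 h2:-2[(0,0,3)]-1 h2:-3[(0,0,2)]-1 h2:-4[(0,0,1)]-1 h2:-5[(0,0,0)]+1*
pass> p2 X@[(0,0,0)] terminal -1; root [(0,0,5)] d7
for X: play +1, pass -1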